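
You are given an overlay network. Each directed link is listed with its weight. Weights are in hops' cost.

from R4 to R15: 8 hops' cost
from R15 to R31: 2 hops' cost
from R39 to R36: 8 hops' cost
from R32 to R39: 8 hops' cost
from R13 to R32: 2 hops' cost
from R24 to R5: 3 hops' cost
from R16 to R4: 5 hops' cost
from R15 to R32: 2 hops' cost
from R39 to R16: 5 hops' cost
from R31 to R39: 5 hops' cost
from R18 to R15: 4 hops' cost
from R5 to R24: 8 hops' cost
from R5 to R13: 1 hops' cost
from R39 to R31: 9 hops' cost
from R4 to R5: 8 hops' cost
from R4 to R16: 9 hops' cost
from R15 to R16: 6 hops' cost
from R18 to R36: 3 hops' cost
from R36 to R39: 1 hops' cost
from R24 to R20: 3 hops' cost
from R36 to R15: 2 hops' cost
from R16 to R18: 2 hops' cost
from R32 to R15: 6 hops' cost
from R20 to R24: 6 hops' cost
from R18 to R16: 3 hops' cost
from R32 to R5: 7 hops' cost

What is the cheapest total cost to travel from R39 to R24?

Running Dijkstra from R39:
R39: 0
R16: 5  (via R39)
R18: 7  (via R16)
R36: 8  (via R39)
R31: 9  (via R39)
R4: 10  (via R16)
R15: 10  (via R36)
R32: 12  (via R15)
R5: 18  (via R4)
R13: 19  (via R5)
R24: 26  (via R5)
Shortest route: R39–R16–R4–R5–R24 = 26 hops' cost.

26 hops' cost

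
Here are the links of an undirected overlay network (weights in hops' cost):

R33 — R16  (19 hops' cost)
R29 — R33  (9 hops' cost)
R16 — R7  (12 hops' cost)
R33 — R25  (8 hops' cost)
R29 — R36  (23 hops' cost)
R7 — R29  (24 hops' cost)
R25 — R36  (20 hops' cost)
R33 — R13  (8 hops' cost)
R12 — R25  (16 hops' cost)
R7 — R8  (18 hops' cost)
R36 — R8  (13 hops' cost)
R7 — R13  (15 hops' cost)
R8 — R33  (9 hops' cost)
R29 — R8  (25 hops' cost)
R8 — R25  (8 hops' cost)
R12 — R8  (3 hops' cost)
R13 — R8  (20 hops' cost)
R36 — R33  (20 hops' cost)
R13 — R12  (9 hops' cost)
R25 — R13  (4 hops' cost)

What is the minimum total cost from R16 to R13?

Settle nodes by increasing distance from R16:
R16: 0
R7: 12  (via R16)
R33: 19  (via R16)
R13: 27  (via R7)
Shortest route: R16 → R7 → R13 = 27 hops' cost.

27 hops' cost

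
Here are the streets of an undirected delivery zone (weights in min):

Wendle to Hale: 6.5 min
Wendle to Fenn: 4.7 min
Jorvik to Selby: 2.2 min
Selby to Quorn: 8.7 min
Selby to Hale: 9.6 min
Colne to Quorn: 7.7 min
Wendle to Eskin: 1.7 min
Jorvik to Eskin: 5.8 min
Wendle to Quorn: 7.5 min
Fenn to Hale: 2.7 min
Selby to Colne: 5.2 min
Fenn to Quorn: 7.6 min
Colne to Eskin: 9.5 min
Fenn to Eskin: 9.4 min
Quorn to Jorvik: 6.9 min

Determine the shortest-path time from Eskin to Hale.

Settle nodes by increasing distance from Eskin:
Eskin: 0
Wendle: 1.7  (via Eskin)
Jorvik: 5.8  (via Eskin)
Fenn: 6.4  (via Wendle)
Selby: 8  (via Jorvik)
Hale: 8.2  (via Wendle)
Shortest route: Eskin → Wendle → Hale = 8.2 min.

8.2 min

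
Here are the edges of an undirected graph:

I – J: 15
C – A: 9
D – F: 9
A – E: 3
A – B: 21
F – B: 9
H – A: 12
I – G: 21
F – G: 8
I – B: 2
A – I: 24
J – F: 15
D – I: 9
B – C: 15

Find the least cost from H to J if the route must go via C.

Shortest H→C: H → A → C = 21
Best C to J: C → B → I → J costing 32
Total via C: 21 + 32 = 53.

53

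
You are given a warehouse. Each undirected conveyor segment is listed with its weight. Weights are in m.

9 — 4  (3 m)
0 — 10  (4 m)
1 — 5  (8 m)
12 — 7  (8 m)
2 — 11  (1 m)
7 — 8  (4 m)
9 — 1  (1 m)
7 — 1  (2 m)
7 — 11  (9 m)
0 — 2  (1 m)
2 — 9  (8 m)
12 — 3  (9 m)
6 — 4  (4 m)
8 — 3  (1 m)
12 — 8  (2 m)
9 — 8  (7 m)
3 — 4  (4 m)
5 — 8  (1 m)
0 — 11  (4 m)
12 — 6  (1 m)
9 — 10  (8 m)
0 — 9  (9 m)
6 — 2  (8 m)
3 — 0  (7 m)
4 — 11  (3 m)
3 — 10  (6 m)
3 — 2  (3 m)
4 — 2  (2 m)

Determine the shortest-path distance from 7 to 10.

11 m

Candidate routes:
7 - 11 - 2 - 0 - 10: 9+1+1+4 = 15
7 - 1 - 9 - 4 - 2 - 0 - 10: 2+1+3+2+1+4 = 13
7 - 8 - 3 - 2 - 0 - 10: 4+1+3+1+4 = 13
7 - 1 - 9 - 10: 2+1+8 = 11
Cheapest is 7 - 1 - 9 - 10 at 11 m.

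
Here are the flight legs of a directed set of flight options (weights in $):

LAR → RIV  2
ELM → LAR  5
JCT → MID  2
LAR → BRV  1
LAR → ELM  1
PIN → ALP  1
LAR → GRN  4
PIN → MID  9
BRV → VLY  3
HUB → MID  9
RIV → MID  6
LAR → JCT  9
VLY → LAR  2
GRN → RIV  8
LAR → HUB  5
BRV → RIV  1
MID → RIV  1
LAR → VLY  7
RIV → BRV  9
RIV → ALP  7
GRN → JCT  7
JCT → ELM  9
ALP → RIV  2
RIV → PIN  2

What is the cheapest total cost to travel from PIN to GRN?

Running Dijkstra from PIN:
PIN: 0
ALP: 1  (via PIN)
RIV: 3  (via ALP)
MID: 9  (via PIN)
BRV: 12  (via RIV)
VLY: 15  (via BRV)
LAR: 17  (via VLY)
ELM: 18  (via LAR)
GRN: 21  (via LAR)
Shortest route: PIN → ALP → RIV → BRV → VLY → LAR → GRN = $21.

$21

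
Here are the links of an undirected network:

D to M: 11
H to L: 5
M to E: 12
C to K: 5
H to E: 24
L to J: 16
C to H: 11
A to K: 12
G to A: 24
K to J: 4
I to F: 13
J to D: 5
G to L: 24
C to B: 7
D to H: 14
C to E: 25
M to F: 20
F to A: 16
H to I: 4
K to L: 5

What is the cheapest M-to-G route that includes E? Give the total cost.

65

Best M to E: M → E costing 12
Best E to G: E → H → L → G costing 53
Total via E: 12 + 53 = 65.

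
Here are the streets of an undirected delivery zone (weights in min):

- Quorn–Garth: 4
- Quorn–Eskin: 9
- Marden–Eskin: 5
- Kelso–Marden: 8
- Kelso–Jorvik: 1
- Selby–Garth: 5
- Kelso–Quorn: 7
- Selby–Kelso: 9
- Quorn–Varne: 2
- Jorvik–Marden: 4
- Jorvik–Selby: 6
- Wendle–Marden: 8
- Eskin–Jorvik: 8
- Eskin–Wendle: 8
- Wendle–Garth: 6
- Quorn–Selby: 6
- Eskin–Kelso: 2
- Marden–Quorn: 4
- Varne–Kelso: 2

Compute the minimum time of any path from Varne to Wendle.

12 min

Settle nodes by increasing distance from Varne:
Varne: 0
Kelso: 2  (via Varne)
Quorn: 2  (via Varne)
Jorvik: 3  (via Kelso)
Eskin: 4  (via Kelso)
Garth: 6  (via Quorn)
Marden: 6  (via Quorn)
Selby: 8  (via Quorn)
Wendle: 12  (via Eskin)
Shortest route: Varne–Kelso–Eskin–Wendle = 12 min.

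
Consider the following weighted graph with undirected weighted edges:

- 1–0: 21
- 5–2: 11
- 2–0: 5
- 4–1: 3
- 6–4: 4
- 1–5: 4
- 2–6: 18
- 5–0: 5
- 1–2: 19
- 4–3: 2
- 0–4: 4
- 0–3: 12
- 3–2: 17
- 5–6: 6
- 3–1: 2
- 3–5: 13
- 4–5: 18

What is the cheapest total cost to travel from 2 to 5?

Compare a few routes:
2 - 5: 11 = 11
2 - 0 - 5: 5+5 = 10
Cheapest is 2 - 0 - 5 at 10.

10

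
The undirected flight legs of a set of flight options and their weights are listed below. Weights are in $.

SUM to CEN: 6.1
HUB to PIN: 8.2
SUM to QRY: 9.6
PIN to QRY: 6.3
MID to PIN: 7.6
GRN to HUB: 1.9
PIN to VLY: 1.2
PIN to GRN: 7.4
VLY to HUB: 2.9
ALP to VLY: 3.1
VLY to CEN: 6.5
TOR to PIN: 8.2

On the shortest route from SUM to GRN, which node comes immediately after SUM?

CEN

Candidate routes:
SUM → QRY → PIN → VLY → HUB → GRN: 9.6+6.3+1.2+2.9+1.9 = 21.9
SUM → CEN → VLY → HUB → GRN: 6.1+6.5+2.9+1.9 = 17.4
SUM → CEN → VLY → PIN → GRN: 6.1+6.5+1.2+7.4 = 21.2
The minimum is $17.4 via SUM → CEN → VLY → HUB → GRN.
So from SUM the first move is to CEN.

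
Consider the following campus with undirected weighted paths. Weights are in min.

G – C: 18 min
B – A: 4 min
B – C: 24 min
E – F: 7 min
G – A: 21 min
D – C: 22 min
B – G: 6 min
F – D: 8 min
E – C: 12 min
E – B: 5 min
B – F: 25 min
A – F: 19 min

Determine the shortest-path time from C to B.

17 min

Running Dijkstra from C:
C: 0
E: 12  (via C)
B: 17  (via E)
Shortest route: C → E → B = 17 min.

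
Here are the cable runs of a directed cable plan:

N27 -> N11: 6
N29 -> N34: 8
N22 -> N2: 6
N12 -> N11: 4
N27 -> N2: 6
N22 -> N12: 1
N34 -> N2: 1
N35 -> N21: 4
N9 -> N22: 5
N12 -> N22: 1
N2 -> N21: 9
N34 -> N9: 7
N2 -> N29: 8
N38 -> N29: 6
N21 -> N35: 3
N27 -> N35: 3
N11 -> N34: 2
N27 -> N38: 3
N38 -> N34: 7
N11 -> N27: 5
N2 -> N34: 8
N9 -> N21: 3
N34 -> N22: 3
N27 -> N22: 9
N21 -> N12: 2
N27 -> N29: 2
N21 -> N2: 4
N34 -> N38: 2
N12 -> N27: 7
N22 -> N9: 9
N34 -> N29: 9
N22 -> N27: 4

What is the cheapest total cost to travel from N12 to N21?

Enumerating some paths:
N12 → N27 → N35 → N21: 7+3+4 = 14
N12 → N11 → N34 → N2 → N21: 4+2+1+9 = 16
N12 → N22 → N27 → N35 → N21: 1+4+3+4 = 12
N12 → N22 → N9 → N21: 1+9+3 = 13
The minimum is 12 via N12 → N22 → N27 → N35 → N21.

12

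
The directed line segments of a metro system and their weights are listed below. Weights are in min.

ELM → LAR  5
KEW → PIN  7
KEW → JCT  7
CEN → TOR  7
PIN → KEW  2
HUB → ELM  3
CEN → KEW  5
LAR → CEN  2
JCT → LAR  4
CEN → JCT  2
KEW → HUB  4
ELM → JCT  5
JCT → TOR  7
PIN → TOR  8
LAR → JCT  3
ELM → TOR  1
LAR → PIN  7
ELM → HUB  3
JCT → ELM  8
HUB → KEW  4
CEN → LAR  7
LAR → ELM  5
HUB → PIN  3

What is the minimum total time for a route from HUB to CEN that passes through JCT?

Best HUB to JCT: HUB–ELM–JCT costing 8
Best JCT to CEN: JCT–LAR–CEN costing 6
Total via JCT: 8 + 6 = 14 min.

14 min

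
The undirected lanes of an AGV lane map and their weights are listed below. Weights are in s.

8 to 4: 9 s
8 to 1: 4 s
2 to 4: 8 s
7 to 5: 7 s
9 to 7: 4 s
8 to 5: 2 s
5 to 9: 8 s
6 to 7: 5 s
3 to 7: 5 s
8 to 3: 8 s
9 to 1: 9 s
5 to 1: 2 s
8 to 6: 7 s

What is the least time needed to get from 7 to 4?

18 s

Settle nodes by increasing distance from 7:
7: 0
9: 4  (via 7)
3: 5  (via 7)
6: 5  (via 7)
5: 7  (via 7)
1: 9  (via 5)
8: 9  (via 5)
4: 18  (via 8)
Shortest route: 7 → 5 → 8 → 4 = 18 s.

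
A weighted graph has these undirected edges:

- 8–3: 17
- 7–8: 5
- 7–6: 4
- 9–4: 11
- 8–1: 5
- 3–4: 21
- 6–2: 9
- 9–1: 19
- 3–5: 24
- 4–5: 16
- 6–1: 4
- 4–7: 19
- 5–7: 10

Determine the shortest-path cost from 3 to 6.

26

Enumerating some paths:
3 - 5 - 7 - 6: 24+10+4 = 38
3 - 8 - 1 - 6: 17+5+4 = 26
Cheapest is 3 - 8 - 1 - 6 at 26.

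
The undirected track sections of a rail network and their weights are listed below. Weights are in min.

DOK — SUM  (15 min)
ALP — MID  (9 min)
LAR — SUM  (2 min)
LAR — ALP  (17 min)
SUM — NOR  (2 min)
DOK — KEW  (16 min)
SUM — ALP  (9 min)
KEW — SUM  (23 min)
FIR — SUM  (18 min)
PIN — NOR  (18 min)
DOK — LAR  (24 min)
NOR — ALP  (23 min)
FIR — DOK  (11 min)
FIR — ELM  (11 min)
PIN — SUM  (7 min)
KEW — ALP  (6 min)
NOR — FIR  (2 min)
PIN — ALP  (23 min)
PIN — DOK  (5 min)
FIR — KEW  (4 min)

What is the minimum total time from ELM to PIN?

22 min

Enumerating some paths:
ELM–FIR–NOR–SUM–DOK–PIN: 11+2+2+15+5 = 35
ELM–FIR–NOR–SUM–PIN: 11+2+2+7 = 22
ELM–FIR–DOK–PIN: 11+11+5 = 27
ELM–FIR–NOR–PIN: 11+2+18 = 31
Cheapest is ELM–FIR–NOR–SUM–PIN at 22 min.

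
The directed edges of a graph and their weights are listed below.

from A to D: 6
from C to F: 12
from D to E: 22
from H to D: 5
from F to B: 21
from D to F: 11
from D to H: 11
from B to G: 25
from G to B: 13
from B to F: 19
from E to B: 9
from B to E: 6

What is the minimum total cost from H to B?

36

Candidate routes:
H → D → F → B: 5+11+21 = 37
H → D → E → B: 5+22+9 = 36
The minimum is 36 via H → D → E → B.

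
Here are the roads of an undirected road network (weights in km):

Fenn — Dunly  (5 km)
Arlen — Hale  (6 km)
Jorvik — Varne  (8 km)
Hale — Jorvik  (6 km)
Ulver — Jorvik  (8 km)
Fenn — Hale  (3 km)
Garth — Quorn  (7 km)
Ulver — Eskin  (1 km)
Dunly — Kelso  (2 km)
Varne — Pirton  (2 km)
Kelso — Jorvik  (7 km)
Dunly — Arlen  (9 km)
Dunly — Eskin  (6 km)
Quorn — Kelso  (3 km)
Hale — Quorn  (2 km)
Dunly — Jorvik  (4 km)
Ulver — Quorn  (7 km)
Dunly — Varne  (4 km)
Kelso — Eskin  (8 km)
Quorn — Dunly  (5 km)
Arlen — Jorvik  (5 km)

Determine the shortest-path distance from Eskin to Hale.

10 km

Running Dijkstra from Eskin:
Eskin: 0
Ulver: 1  (via Eskin)
Dunly: 6  (via Eskin)
Kelso: 8  (via Eskin)
Quorn: 8  (via Ulver)
Jorvik: 9  (via Ulver)
Varne: 10  (via Dunly)
Hale: 10  (via Quorn)
Shortest route: Eskin → Ulver → Quorn → Hale = 10 km.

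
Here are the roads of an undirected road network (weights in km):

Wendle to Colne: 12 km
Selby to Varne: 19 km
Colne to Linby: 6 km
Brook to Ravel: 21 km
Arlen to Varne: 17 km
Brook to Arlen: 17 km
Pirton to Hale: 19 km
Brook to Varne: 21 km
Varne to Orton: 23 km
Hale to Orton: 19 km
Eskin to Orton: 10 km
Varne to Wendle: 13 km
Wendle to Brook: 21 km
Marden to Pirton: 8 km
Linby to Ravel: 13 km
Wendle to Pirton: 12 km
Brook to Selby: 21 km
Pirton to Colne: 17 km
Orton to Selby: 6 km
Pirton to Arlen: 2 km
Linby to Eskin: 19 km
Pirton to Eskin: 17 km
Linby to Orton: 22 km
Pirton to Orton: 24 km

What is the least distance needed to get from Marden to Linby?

Candidate routes:
Marden → Pirton → Orton → Linby: 8+24+22 = 54
Marden → Pirton → Eskin → Linby: 8+17+19 = 44
Marden → Pirton → Wendle → Colne → Linby: 8+12+12+6 = 38
Marden → Pirton → Colne → Linby: 8+17+6 = 31
Cheapest is Marden → Pirton → Colne → Linby at 31 km.

31 km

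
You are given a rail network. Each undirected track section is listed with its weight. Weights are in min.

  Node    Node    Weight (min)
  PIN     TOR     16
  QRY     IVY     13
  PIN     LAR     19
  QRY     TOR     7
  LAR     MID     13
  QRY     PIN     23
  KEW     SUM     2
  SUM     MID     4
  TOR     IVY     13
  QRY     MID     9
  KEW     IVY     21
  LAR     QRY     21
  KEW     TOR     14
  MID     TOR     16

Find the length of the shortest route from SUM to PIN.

32 min

Candidate routes:
SUM → KEW → TOR → PIN: 2+14+16 = 32
SUM → MID → QRY → PIN: 4+9+23 = 36
SUM → MID → TOR → PIN: 4+16+16 = 36
SUM → MID → QRY → TOR → PIN: 4+9+7+16 = 36
The minimum is 32 min via SUM → KEW → TOR → PIN.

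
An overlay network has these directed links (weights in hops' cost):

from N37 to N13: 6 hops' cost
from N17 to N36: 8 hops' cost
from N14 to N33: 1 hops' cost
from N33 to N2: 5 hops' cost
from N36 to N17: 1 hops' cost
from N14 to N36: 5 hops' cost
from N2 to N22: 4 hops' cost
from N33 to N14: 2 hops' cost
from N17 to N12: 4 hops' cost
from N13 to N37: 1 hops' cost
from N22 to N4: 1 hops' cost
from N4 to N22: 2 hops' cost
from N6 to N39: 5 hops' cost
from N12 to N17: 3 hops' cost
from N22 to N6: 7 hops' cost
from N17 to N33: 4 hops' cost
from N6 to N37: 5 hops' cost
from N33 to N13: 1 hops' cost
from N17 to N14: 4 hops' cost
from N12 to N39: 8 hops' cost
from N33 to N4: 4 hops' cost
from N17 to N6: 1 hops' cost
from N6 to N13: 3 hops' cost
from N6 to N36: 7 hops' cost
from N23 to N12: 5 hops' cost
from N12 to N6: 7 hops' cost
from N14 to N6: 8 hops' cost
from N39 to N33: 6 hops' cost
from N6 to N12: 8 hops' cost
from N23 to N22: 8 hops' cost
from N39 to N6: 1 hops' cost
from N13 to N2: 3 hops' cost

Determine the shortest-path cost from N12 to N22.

Candidate routes:
N12 → N17 → N6 → N13 → N2 → N22: 3+1+3+3+4 = 14
N12 → N17 → N33 → N4 → N22: 3+4+4+2 = 13
N12 → N17 → N33 → N13 → N2 → N22: 3+4+1+3+4 = 15
N12 → N17 → N14 → N33 → N4 → N22: 3+4+1+4+2 = 14
The minimum is 13 hops' cost via N12 → N17 → N33 → N4 → N22.

13 hops' cost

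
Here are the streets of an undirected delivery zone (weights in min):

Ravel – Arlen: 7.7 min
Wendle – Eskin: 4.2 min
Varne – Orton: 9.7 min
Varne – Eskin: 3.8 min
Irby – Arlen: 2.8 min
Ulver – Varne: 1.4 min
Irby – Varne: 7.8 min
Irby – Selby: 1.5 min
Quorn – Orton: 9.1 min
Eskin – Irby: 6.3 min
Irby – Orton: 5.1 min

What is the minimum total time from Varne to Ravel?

Compare a few routes:
Varne–Orton–Irby–Arlen–Ravel: 9.7+5.1+2.8+7.7 = 25.3
Varne–Eskin–Irby–Arlen–Ravel: 3.8+6.3+2.8+7.7 = 20.6
Varne–Irby–Arlen–Ravel: 7.8+2.8+7.7 = 18.3
The minimum is 18.3 min via Varne–Irby–Arlen–Ravel.

18.3 min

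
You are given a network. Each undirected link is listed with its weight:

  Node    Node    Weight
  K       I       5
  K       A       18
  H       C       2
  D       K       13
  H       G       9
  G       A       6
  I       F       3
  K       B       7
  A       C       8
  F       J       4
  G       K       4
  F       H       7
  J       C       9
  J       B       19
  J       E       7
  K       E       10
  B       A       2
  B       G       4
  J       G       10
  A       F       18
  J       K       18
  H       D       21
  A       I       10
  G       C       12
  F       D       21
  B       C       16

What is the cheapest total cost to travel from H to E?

18

Enumerating some paths:
H - G - K - E: 9+4+10 = 23
H - C - J - E: 2+9+7 = 18
Cheapest is H - C - J - E at 18.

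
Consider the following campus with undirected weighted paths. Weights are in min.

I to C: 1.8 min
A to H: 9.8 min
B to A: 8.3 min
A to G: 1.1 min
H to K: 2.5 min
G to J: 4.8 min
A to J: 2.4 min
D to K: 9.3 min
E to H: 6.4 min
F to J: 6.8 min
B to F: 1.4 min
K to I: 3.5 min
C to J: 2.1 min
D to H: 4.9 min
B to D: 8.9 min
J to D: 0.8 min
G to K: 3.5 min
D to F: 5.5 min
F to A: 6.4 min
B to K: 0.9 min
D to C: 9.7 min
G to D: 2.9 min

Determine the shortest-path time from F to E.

Settle nodes by increasing distance from F:
F: 0
B: 1.4  (via F)
K: 2.3  (via B)
H: 4.8  (via K)
D: 5.5  (via F)
G: 5.8  (via K)
I: 5.8  (via K)
J: 6.3  (via D)
A: 6.4  (via F)
C: 7.6  (via I)
E: 11.2  (via H)
Shortest route: F → B → K → H → E = 11.2 min.

11.2 min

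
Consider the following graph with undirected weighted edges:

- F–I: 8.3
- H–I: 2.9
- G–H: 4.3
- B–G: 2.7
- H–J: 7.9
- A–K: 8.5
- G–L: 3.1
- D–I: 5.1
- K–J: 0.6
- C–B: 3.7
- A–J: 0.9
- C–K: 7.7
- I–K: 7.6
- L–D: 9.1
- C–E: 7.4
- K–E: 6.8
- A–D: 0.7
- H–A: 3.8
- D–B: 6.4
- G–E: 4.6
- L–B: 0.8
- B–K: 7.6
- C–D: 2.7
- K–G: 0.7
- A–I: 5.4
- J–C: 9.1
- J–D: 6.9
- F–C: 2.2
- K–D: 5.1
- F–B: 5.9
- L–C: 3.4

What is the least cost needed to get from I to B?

9.9

Enumerating some paths:
I → D → A → J → K → G → B: 5.1+0.7+0.9+0.6+0.7+2.7 = 10.7
I → A → J → K → G → B: 5.4+0.9+0.6+0.7+2.7 = 10.3
I → H → G → B: 2.9+4.3+2.7 = 9.9
I → K → G → B: 7.6+0.7+2.7 = 11
Cheapest is I → H → G → B at 9.9.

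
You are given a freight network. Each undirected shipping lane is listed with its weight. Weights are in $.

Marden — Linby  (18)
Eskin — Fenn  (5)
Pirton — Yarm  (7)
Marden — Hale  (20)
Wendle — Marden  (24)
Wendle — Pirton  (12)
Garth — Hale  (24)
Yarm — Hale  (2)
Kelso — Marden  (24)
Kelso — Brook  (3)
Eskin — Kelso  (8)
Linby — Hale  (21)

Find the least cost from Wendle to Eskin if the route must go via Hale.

Shortest Wendle→Hale: Wendle → Pirton → Yarm → Hale = 21
Shortest Hale→Eskin: Hale → Marden → Kelso → Eskin = 52
Total via Hale: 21 + 52 = $73.

$73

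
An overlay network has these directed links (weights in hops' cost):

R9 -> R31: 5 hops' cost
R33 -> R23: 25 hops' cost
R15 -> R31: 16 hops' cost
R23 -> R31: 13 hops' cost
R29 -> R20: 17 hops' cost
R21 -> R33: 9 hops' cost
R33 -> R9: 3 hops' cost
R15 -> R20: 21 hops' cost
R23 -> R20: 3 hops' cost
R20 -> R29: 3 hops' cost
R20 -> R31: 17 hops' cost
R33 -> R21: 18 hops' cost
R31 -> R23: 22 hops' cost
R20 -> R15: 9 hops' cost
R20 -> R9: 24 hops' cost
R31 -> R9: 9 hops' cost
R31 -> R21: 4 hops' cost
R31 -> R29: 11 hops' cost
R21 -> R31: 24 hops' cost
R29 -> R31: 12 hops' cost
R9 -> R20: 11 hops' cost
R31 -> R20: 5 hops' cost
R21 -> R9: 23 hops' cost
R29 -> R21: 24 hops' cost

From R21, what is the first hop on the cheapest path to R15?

Candidate routes:
R21 - R33 - R9 - R31 - R20 - R15: 9+3+5+5+9 = 31
R21 - R33 - R9 - R20 - R15: 9+3+11+9 = 32
R21 - R31 - R20 - R15: 24+5+9 = 38
The minimum is 31 hops' cost via R21 - R33 - R9 - R31 - R20 - R15.
So from R21 the first move is to R33.

R33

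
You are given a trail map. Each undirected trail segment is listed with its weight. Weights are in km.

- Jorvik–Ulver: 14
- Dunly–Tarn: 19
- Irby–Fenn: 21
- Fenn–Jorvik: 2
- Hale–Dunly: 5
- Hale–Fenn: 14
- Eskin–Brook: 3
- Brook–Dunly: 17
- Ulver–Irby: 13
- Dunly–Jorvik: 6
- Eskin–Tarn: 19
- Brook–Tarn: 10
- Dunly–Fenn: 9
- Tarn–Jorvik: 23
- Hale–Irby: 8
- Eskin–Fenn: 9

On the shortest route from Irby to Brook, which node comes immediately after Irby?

Hale

Candidate routes:
Irby - Hale - Dunly - Brook: 8+5+17 = 30
Irby - Hale - Dunly - Jorvik - Fenn - Eskin - Brook: 8+5+6+2+9+3 = 33
Cheapest is Irby - Hale - Dunly - Brook at 30 km.
So from Irby the first move is to Hale.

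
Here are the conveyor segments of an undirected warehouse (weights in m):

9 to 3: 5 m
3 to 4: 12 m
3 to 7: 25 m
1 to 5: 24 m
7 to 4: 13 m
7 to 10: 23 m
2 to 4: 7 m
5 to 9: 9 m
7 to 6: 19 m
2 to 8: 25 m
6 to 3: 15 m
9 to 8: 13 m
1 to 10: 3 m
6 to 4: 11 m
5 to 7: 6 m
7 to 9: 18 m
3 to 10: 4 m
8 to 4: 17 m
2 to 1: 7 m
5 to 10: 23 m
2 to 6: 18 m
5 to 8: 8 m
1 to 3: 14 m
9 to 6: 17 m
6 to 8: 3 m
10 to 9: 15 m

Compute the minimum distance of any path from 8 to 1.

25 m

Settle nodes by increasing distance from 8:
8: 0
6: 3  (via 8)
5: 8  (via 8)
9: 13  (via 8)
4: 14  (via 6)
7: 14  (via 5)
3: 18  (via 6)
2: 21  (via 6)
10: 22  (via 3)
1: 25  (via 10)
Shortest route: 8 → 6 → 3 → 10 → 1 = 25 m.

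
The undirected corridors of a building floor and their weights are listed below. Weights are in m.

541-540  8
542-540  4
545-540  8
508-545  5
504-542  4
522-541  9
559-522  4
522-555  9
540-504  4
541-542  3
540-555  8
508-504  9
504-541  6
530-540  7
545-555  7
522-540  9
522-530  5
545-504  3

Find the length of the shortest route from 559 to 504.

Enumerating some paths:
559 - 522 - 541 - 504: 4+9+6 = 19
559 - 522 - 540 - 504: 4+9+4 = 17
The minimum is 17 m via 559 - 522 - 540 - 504.

17 m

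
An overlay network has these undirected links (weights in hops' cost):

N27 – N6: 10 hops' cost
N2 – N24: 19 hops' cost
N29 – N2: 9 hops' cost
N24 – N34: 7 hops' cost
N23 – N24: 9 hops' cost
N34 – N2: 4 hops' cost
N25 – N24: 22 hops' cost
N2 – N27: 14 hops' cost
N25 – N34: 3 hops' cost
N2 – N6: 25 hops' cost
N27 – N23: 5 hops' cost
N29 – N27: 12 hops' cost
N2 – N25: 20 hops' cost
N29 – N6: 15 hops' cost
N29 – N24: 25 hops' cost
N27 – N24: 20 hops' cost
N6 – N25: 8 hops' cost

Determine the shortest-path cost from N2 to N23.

19 hops' cost

Shortest distances from N2:
N2: 0
N34: 4  (via N2)
N25: 7  (via N34)
N29: 9  (via N2)
N24: 11  (via N34)
N27: 14  (via N2)
N6: 15  (via N25)
N23: 19  (via N27)
Shortest route: N2 → N27 → N23 = 19 hops' cost.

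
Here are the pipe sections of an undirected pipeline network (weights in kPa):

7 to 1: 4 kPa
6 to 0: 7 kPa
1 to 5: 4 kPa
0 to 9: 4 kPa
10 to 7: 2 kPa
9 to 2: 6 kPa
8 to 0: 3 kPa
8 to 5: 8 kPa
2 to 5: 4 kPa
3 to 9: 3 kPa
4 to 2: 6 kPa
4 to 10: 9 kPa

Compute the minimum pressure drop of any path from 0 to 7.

Settle nodes by increasing distance from 0:
0: 0
8: 3  (via 0)
9: 4  (via 0)
3: 7  (via 9)
6: 7  (via 0)
2: 10  (via 9)
5: 11  (via 8)
1: 15  (via 5)
4: 16  (via 2)
7: 19  (via 1)
Shortest route: 0 → 8 → 5 → 1 → 7 = 19 kPa.

19 kPa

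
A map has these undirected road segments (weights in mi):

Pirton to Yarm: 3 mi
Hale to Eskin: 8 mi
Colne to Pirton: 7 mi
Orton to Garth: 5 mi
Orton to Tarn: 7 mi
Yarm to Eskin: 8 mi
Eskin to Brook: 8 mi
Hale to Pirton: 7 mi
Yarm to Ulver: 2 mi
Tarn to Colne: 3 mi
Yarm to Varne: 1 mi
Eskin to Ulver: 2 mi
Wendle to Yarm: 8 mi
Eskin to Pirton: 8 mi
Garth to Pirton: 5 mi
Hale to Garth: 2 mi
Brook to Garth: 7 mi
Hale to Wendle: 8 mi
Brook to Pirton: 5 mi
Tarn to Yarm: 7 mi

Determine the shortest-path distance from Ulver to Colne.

12 mi

Candidate routes:
Ulver - Yarm - Pirton - Colne: 2+3+7 = 12
Ulver - Eskin - Yarm - Tarn - Colne: 2+8+7+3 = 20
Ulver - Eskin - Pirton - Colne: 2+8+7 = 17
Ulver - Eskin - Yarm - Pirton - Colne: 2+8+3+7 = 20
The minimum is 12 mi via Ulver - Yarm - Pirton - Colne.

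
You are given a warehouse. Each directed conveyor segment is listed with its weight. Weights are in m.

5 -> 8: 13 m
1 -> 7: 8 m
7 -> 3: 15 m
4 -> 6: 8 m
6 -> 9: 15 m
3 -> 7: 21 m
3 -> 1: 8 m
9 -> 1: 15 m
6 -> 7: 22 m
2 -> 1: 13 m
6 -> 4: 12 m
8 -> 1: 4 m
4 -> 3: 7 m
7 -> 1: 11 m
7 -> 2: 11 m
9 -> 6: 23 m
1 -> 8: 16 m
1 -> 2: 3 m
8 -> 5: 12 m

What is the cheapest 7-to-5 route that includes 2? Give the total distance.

52 m

Shortest 7→2: 7–2 = 11
Best 2 to 5: 2–1–8–5 costing 41
Total via 2: 11 + 41 = 52 m.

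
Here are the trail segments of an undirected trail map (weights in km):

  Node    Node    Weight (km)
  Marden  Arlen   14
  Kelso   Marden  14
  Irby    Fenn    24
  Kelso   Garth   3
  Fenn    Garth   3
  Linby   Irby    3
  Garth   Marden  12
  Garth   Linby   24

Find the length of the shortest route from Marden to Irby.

Candidate routes:
Marden → Garth → Fenn → Irby: 12+3+24 = 39
Marden → Kelso → Garth → Linby → Irby: 14+3+24+3 = 44
Marden → Kelso → Garth → Fenn → Irby: 14+3+3+24 = 44
Cheapest is Marden → Garth → Fenn → Irby at 39 km.

39 km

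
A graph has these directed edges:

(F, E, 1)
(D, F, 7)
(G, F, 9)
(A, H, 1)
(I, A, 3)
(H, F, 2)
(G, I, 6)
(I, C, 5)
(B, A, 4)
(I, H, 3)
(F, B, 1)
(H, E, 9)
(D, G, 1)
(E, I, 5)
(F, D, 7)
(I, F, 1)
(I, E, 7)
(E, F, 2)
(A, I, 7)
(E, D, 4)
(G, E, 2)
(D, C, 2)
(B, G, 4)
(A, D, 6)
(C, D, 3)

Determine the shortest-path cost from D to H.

10

Compare a few routes:
D → G → I → H: 1+6+3 = 10
D → G → E → F → B → A → H: 1+2+2+1+4+1 = 11
D → G → E → I → H: 1+2+5+3 = 11
D → G → I → A → H: 1+6+3+1 = 11
The minimum is 10 via D → G → I → H.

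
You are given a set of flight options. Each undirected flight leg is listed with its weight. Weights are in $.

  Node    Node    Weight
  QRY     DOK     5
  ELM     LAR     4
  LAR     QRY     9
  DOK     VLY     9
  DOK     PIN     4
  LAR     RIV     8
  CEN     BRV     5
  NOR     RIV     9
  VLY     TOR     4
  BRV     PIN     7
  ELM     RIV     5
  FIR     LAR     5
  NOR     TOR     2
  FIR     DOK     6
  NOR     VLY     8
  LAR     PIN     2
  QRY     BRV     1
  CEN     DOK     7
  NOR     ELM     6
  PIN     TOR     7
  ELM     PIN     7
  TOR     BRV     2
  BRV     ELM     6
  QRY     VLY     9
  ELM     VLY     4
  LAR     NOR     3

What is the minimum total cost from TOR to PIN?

$7

Running Dijkstra from TOR:
TOR: 0
BRV: 2  (via TOR)
NOR: 2  (via TOR)
QRY: 3  (via BRV)
VLY: 4  (via TOR)
LAR: 5  (via NOR)
CEN: 7  (via BRV)
PIN: 7  (via TOR)
Shortest route: TOR–PIN = $7.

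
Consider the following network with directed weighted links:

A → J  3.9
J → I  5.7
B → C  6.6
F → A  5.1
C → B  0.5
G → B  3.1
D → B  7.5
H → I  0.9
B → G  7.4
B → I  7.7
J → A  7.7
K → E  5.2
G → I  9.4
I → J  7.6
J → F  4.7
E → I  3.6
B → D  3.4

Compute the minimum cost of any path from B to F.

20

Compare a few routes:
B–G–I–J–F: 7.4+9.4+7.6+4.7 = 29.1
B–I–J–F: 7.7+7.6+4.7 = 20
Cheapest is B–I–J–F at 20.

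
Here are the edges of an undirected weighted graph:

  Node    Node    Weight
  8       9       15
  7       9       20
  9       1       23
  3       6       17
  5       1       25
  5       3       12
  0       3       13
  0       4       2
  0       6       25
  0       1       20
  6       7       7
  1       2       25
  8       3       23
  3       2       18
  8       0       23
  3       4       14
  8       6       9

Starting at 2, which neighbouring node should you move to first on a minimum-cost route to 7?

Enumerating some paths:
2–3–8–6–7: 18+23+9+7 = 57
2–3–6–7: 18+17+7 = 42
2–3–0–6–7: 18+13+25+7 = 63
Cheapest is 2–3–6–7 at 42.
So from 2 the first move is to 3.

3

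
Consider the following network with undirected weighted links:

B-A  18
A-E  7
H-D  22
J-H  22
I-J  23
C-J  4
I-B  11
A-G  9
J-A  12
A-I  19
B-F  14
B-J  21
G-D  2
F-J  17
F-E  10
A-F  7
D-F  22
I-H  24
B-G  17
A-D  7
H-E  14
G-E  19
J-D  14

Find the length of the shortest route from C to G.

20

Settle nodes by increasing distance from C:
C: 0
J: 4  (via C)
A: 16  (via J)
D: 18  (via J)
G: 20  (via D)
Shortest route: C → J → D → G = 20.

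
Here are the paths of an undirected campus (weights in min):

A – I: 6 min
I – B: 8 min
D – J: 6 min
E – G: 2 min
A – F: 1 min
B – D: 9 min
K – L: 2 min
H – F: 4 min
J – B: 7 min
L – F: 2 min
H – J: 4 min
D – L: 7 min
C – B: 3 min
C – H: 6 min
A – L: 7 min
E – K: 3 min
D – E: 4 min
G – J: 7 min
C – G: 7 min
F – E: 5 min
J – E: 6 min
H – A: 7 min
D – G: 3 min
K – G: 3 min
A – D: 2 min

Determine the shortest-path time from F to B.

12 min

Settle nodes by increasing distance from F:
F: 0
A: 1  (via F)
L: 2  (via F)
D: 3  (via A)
H: 4  (via F)
K: 4  (via L)
E: 5  (via F)
G: 6  (via D)
I: 7  (via A)
J: 8  (via H)
C: 10  (via H)
B: 12  (via D)
Shortest route: F → A → D → B = 12 min.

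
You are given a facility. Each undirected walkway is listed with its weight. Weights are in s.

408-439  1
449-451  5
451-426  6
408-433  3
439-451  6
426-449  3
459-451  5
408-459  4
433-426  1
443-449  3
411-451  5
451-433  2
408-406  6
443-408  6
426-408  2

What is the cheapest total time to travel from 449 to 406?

Running Dijkstra from 449:
449: 0
443: 3  (via 449)
426: 3  (via 449)
433: 4  (via 426)
408: 5  (via 426)
451: 5  (via 449)
439: 6  (via 408)
459: 9  (via 408)
411: 10  (via 451)
406: 11  (via 408)
Shortest route: 449–426–408–406 = 11 s.

11 s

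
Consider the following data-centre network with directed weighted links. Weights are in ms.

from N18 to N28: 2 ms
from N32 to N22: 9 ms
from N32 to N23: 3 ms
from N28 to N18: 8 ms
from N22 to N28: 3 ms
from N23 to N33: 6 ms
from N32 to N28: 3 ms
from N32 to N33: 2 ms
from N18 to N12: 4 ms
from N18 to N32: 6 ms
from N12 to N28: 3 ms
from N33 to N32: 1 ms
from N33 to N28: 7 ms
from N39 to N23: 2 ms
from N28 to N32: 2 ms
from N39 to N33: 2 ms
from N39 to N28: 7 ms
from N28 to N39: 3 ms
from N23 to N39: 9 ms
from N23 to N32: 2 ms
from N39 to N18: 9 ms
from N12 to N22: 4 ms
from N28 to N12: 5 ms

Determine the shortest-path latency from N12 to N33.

7 ms

Running Dijkstra from N12:
N12: 0
N28: 3  (via N12)
N22: 4  (via N12)
N32: 5  (via N28)
N39: 6  (via N28)
N33: 7  (via N32)
Shortest route: N12 → N28 → N32 → N33 = 7 ms.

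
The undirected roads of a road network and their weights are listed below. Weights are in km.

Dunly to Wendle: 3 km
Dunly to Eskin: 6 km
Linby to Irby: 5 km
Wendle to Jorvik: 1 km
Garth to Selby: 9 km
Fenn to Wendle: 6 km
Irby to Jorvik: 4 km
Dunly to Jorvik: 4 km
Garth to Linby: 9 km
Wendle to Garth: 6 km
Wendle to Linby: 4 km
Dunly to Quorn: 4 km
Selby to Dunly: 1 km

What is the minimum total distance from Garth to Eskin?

15 km

Shortest distances from Garth:
Garth: 0
Wendle: 6  (via Garth)
Jorvik: 7  (via Wendle)
Linby: 9  (via Garth)
Dunly: 9  (via Wendle)
Selby: 9  (via Garth)
Irby: 11  (via Jorvik)
Fenn: 12  (via Wendle)
Quorn: 13  (via Dunly)
Eskin: 15  (via Dunly)
Shortest route: Garth–Wendle–Dunly–Eskin = 15 km.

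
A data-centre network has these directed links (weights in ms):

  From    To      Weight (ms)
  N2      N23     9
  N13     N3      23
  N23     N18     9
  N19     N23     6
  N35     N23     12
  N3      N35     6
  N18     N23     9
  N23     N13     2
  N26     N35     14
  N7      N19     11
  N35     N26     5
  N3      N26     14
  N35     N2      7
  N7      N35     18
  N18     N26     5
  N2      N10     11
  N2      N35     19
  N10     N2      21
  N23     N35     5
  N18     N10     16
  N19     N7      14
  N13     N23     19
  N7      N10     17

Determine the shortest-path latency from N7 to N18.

Settle nodes by increasing distance from N7:
N7: 0
N19: 11  (via N7)
N10: 17  (via N7)
N23: 17  (via N19)
N35: 18  (via N7)
N13: 19  (via N23)
N26: 23  (via N35)
N2: 25  (via N35)
N18: 26  (via N23)
Shortest route: N7 → N19 → N23 → N18 = 26 ms.

26 ms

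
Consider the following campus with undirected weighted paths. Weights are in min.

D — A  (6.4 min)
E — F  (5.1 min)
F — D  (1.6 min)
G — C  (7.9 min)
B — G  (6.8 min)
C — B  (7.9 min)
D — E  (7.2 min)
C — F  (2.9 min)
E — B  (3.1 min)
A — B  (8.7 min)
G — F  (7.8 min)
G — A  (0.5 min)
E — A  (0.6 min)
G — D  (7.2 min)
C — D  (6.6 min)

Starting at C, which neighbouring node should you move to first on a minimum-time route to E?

F

Candidate routes:
C - G - A - E: 7.9+0.5+0.6 = 9
C - F - D - A - E: 2.9+1.6+6.4+0.6 = 11.5
C - B - E: 7.9+3.1 = 11
C - F - E: 2.9+5.1 = 8
Cheapest is C - F - E at 8 min.
So from C the first move is to F.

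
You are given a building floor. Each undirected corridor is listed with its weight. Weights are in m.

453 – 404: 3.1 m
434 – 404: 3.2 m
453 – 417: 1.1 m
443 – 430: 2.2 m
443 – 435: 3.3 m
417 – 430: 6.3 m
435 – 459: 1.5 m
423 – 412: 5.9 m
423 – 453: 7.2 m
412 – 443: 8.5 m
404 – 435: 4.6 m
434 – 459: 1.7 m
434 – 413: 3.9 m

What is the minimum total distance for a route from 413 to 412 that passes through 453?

23.3 m

Best 413 to 453: 413–434–404–453 costing 10.2
Best 453 to 412: 453–423–412 costing 13.1
Total via 453: 10.2 + 13.1 = 23.3 m.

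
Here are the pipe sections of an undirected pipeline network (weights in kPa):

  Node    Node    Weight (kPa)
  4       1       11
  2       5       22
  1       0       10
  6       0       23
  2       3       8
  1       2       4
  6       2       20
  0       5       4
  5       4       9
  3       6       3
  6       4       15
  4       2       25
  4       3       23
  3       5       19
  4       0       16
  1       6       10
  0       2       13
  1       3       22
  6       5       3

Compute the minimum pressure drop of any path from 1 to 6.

10 kPa

Running Dijkstra from 1:
1: 0
2: 4  (via 1)
0: 10  (via 1)
6: 10  (via 1)
Shortest route: 1–6 = 10 kPa.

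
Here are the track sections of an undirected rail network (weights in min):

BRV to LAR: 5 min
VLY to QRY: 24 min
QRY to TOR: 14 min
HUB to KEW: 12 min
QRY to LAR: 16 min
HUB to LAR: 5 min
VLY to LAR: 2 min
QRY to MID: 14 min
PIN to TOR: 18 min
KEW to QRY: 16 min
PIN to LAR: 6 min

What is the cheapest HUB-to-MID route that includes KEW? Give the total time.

42 min

Shortest HUB→KEW: HUB → KEW = 12
Shortest KEW→MID: KEW → QRY → MID = 30
Total via KEW: 12 + 30 = 42 min.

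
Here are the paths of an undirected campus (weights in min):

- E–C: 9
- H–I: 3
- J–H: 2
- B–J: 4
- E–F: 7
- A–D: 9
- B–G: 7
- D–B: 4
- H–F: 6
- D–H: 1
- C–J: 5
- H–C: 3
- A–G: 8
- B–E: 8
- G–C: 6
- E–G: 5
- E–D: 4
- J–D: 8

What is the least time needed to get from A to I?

Compare a few routes:
A–G–C–H–I: 8+6+3+3 = 20
A–D–H–I: 9+1+3 = 13
A–G–E–D–H–I: 8+5+4+1+3 = 21
Cheapest is A–D–H–I at 13 min.

13 min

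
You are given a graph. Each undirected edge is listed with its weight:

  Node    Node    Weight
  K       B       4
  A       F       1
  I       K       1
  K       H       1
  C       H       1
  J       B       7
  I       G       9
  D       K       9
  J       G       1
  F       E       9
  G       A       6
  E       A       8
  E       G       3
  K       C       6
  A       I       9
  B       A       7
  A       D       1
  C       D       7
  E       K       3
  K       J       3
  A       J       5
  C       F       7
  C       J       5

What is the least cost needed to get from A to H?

9

Candidate routes:
A–G–J–K–H: 6+1+3+1 = 11
A–I–K–H: 9+1+1 = 11
A–D–C–H: 1+7+1 = 9
The minimum is 9 via A–D–C–H.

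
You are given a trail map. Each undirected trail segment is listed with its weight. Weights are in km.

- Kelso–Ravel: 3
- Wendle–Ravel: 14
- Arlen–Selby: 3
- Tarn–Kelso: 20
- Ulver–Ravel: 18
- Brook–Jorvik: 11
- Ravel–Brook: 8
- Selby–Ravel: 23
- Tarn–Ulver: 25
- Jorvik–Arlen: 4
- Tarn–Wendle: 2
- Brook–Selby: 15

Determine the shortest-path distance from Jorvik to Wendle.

33 km

Enumerating some paths:
Jorvik → Arlen → Selby → Ravel → Wendle: 4+3+23+14 = 44
Jorvik → Arlen → Selby → Brook → Ravel → Wendle: 4+3+15+8+14 = 44
Jorvik → Brook → Ravel → Wendle: 11+8+14 = 33
Cheapest is Jorvik → Brook → Ravel → Wendle at 33 km.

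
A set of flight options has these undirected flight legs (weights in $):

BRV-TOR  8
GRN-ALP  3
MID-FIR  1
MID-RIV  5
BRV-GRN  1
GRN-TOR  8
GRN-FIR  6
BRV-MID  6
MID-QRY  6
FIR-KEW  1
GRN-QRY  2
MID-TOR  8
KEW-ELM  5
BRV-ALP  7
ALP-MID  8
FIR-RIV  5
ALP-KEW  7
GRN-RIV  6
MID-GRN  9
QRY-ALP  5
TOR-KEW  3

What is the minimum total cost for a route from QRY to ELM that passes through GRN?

$14

Best QRY to GRN: QRY → GRN costing 2
Best GRN to ELM: GRN → FIR → KEW → ELM costing 12
Total via GRN: 2 + 12 = $14.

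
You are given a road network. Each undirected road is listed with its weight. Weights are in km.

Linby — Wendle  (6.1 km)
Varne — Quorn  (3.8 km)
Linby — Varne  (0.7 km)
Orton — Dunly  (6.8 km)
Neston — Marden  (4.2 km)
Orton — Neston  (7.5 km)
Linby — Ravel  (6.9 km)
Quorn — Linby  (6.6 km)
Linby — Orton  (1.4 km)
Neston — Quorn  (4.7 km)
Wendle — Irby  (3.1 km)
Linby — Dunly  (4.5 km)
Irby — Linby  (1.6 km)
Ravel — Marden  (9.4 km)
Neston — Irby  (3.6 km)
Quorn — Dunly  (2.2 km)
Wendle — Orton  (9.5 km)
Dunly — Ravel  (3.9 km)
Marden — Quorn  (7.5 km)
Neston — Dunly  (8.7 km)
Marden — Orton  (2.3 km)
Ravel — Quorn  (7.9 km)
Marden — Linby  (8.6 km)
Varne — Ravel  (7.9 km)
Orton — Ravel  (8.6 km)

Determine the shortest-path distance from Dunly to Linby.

4.5 km

Enumerating some paths:
Dunly–Orton–Linby: 6.8+1.4 = 8.2
Dunly–Quorn–Linby: 2.2+6.6 = 8.8
Dunly–Quorn–Varne–Linby: 2.2+3.8+0.7 = 6.7
Dunly–Linby: 4.5 = 4.5
The minimum is 4.5 km via Dunly–Linby.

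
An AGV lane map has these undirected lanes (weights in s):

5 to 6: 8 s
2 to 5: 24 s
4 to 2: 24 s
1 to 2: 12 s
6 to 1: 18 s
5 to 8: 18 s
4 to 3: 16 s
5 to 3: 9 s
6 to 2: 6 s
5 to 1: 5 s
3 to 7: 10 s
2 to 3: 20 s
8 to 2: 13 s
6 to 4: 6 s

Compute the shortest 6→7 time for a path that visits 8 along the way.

Shortest 6→8: 6 → 2 → 8 = 19
Shortest 8→7: 8 → 5 → 3 → 7 = 37
Total via 8: 19 + 37 = 56 s.

56 s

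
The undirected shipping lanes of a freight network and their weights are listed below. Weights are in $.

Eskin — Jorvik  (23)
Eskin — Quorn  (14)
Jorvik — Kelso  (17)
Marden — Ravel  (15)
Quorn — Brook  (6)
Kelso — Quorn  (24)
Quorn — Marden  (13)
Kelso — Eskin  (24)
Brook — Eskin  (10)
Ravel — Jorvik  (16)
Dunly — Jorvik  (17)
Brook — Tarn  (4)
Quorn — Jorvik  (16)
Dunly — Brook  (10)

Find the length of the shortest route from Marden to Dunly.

$29

Compare a few routes:
Marden–Quorn–Brook–Dunly: 13+6+10 = 29
Marden–Quorn–Jorvik–Dunly: 13+16+17 = 46
The minimum is $29 via Marden–Quorn–Brook–Dunly.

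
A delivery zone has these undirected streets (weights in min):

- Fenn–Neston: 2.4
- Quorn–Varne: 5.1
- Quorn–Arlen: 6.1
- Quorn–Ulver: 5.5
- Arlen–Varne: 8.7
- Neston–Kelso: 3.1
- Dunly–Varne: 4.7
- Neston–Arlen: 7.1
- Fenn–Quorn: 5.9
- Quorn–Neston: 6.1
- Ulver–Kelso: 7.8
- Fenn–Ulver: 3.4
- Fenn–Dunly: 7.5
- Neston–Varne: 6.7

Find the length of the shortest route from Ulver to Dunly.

Running Dijkstra from Ulver:
Ulver: 0
Fenn: 3.4  (via Ulver)
Quorn: 5.5  (via Ulver)
Neston: 5.8  (via Fenn)
Kelso: 7.8  (via Ulver)
Varne: 10.6  (via Quorn)
Dunly: 10.9  (via Fenn)
Shortest route: Ulver–Fenn–Dunly = 10.9 min.

10.9 min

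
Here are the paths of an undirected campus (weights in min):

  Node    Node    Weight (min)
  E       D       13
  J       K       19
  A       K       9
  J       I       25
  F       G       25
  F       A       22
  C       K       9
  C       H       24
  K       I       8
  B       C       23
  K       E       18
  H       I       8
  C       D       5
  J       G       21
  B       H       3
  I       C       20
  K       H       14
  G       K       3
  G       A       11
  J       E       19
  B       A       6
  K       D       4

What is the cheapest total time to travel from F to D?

32 min

Shortest distances from F:
F: 0
A: 22  (via F)
G: 25  (via F)
B: 28  (via A)
K: 28  (via G)
H: 31  (via B)
D: 32  (via K)
Shortest route: F–G–K–D = 32 min.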